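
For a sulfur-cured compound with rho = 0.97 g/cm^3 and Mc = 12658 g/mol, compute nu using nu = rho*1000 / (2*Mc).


nu = rho * 1000 / (2 * Mc)
nu = 0.97 * 1000 / (2 * 12658)
nu = 970.0 / 25316
nu = 0.0383 mol/L

0.0383 mol/L


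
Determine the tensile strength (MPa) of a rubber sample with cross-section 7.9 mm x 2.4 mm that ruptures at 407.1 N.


Area = width * thickness = 7.9 * 2.4 = 18.96 mm^2
TS = force / area = 407.1 / 18.96 = 21.47 MPa

21.47 MPa


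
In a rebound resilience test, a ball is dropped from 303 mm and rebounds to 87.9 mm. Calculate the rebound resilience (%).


Resilience = h_rebound / h_drop * 100
= 87.9 / 303 * 100
= 29.0%

29.0%


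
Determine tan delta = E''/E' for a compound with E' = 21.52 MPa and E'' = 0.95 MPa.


tan delta = E'' / E'
= 0.95 / 21.52
= 0.0441

tan delta = 0.0441


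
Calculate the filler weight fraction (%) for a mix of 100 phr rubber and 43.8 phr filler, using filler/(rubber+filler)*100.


Filler % = filler / (rubber + filler) * 100
= 43.8 / (100 + 43.8) * 100
= 43.8 / 143.8 * 100
= 30.46%

30.46%


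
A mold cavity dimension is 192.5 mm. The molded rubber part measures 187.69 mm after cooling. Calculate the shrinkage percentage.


Shrinkage = (mold - part) / mold * 100
= (192.5 - 187.69) / 192.5 * 100
= 4.81 / 192.5 * 100
= 2.5%

2.5%


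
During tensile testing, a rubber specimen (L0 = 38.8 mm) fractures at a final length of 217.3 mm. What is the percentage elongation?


Elongation = (Lf - L0) / L0 * 100
= (217.3 - 38.8) / 38.8 * 100
= 178.5 / 38.8 * 100
= 460.1%

460.1%


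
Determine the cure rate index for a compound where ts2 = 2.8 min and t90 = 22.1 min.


CRI = 100 / (t90 - ts2)
= 100 / (22.1 - 2.8)
= 100 / 19.3
= 5.18 min^-1

5.18 min^-1


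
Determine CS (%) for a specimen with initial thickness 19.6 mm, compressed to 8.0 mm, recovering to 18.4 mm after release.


CS = (t0 - recovered) / (t0 - ts) * 100
= (19.6 - 18.4) / (19.6 - 8.0) * 100
= 1.2 / 11.6 * 100
= 10.3%

10.3%


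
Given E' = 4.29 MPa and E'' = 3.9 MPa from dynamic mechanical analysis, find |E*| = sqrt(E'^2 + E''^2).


|E*| = sqrt(E'^2 + E''^2)
= sqrt(4.29^2 + 3.9^2)
= sqrt(18.4041 + 15.2100)
= 5.798 MPa

5.798 MPa


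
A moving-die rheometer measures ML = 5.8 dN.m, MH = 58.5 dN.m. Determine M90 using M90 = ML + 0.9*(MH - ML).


M90 = ML + 0.9 * (MH - ML)
M90 = 5.8 + 0.9 * (58.5 - 5.8)
M90 = 5.8 + 0.9 * 52.7
M90 = 53.23 dN.m

53.23 dN.m


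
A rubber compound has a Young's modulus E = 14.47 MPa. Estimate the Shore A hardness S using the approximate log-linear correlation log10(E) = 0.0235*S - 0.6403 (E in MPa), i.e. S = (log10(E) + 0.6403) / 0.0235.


log10(E) = 0.0235*S - 0.6403  =>  S = (log10(E) + 0.6403) / 0.0235
log10(14.47) = 1.160469
S = (1.160469 + 0.6403) / 0.0235 = 1.800769 / 0.0235
S = 76.6

Shore A = 76.6


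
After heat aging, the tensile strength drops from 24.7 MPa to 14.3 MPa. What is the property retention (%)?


Retention = aged / original * 100
= 14.3 / 24.7 * 100
= 57.9%

57.9%


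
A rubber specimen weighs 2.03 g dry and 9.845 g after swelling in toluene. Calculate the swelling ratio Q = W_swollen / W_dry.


Q = W_swollen / W_dry
Q = 9.845 / 2.03
Q = 4.85

Q = 4.85


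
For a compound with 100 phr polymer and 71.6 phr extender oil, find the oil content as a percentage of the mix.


Oil % = oil / (100 + oil) * 100
= 71.6 / (100 + 71.6) * 100
= 71.6 / 171.6 * 100
= 41.72%

41.72%


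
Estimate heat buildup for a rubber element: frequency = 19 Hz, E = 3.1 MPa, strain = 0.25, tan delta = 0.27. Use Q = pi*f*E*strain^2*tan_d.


Q = pi * f * E * strain^2 * tan_d
= pi * 19 * 3.1 * 0.25^2 * 0.27
= pi * 19 * 3.1 * 0.0625 * 0.27
= 3.1225

Q = 3.1225


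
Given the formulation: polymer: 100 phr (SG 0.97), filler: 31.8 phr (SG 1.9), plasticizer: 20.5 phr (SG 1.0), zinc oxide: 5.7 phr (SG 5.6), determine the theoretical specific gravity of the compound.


Sum of weights = 158.0
Volume contributions:
  polymer: 100/0.97 = 103.0928
  filler: 31.8/1.9 = 16.7368
  plasticizer: 20.5/1.0 = 20.5000
  zinc oxide: 5.7/5.6 = 1.0179
Sum of volumes = 141.3475
SG = 158.0 / 141.3475 = 1.118

SG = 1.118


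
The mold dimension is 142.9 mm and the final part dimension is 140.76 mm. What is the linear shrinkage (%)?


Shrinkage = (mold - part) / mold * 100
= (142.9 - 140.76) / 142.9 * 100
= 2.14 / 142.9 * 100
= 1.5%

1.5%


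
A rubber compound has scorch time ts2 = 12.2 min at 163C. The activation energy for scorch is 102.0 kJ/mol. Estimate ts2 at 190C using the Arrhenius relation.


Convert temperatures: T1 = 163 + 273.15 = 436.15 K, T2 = 190 + 273.15 = 463.15 K
ts2_new = 12.2 * exp(102000 / 8.314 * (1/463.15 - 1/436.15))
1/T2 - 1/T1 = -1.3366e-04
ts2_new = 2.37 min

2.37 min


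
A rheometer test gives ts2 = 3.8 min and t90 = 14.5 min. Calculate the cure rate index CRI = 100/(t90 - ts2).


CRI = 100 / (t90 - ts2)
= 100 / (14.5 - 3.8)
= 100 / 10.7
= 9.35 min^-1

9.35 min^-1


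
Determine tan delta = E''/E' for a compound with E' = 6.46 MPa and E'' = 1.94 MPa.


tan delta = E'' / E'
= 1.94 / 6.46
= 0.3003

tan delta = 0.3003


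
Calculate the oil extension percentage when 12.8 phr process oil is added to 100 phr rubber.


Oil % = oil / (100 + oil) * 100
= 12.8 / (100 + 12.8) * 100
= 12.8 / 112.8 * 100
= 11.35%

11.35%


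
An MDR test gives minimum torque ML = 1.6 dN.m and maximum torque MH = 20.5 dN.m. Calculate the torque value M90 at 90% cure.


M90 = ML + 0.9 * (MH - ML)
M90 = 1.6 + 0.9 * (20.5 - 1.6)
M90 = 1.6 + 0.9 * 18.9
M90 = 18.61 dN.m

18.61 dN.m


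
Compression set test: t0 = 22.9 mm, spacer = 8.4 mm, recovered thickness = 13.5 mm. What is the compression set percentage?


CS = (t0 - recovered) / (t0 - ts) * 100
= (22.9 - 13.5) / (22.9 - 8.4) * 100
= 9.4 / 14.5 * 100
= 64.8%

64.8%


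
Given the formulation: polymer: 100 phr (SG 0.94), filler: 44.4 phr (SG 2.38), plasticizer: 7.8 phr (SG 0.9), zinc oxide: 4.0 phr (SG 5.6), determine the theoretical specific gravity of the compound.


Sum of weights = 156.2
Volume contributions:
  polymer: 100/0.94 = 106.3830
  filler: 44.4/2.38 = 18.6555
  plasticizer: 7.8/0.9 = 8.6667
  zinc oxide: 4.0/5.6 = 0.7143
Sum of volumes = 134.4194
SG = 156.2 / 134.4194 = 1.162

SG = 1.162


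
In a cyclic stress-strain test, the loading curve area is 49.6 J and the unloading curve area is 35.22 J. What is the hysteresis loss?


Hysteresis loss = loading - unloading
= 49.6 - 35.22
= 14.38 J

14.38 J


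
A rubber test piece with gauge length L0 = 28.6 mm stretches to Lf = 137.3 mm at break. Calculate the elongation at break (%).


Elongation = (Lf - L0) / L0 * 100
= (137.3 - 28.6) / 28.6 * 100
= 108.7 / 28.6 * 100
= 380.1%

380.1%


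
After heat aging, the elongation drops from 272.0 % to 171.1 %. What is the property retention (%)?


Retention = aged / original * 100
= 171.1 / 272.0 * 100
= 62.9%

62.9%


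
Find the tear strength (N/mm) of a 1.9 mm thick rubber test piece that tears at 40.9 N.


Tear strength = force / thickness
= 40.9 / 1.9
= 21.53 N/mm

21.53 N/mm


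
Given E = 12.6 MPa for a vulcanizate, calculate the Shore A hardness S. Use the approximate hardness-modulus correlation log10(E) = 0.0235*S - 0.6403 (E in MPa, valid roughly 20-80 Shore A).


log10(E) = 0.0235*S - 0.6403  =>  S = (log10(E) + 0.6403) / 0.0235
log10(12.6) = 1.100371
S = (1.100371 + 0.6403) / 0.0235 = 1.740671 / 0.0235
S = 74.1

Shore A = 74.1


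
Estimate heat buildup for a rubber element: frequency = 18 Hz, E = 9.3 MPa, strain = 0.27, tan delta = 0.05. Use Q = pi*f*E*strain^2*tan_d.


Q = pi * f * E * strain^2 * tan_d
= pi * 18 * 9.3 * 0.27^2 * 0.05
= pi * 18 * 9.3 * 0.0729 * 0.05
= 1.9169

Q = 1.9169


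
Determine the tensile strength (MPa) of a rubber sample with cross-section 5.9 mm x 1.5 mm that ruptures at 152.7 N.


Area = width * thickness = 5.9 * 1.5 = 8.85 mm^2
TS = force / area = 152.7 / 8.85 = 17.25 MPa

17.25 MPa


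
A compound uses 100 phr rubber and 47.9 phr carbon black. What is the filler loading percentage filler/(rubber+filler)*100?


Filler % = filler / (rubber + filler) * 100
= 47.9 / (100 + 47.9) * 100
= 47.9 / 147.9 * 100
= 32.39%

32.39%


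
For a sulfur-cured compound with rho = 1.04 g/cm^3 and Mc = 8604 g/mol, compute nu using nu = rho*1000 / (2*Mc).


nu = rho * 1000 / (2 * Mc)
nu = 1.04 * 1000 / (2 * 8604)
nu = 1040.0 / 17208
nu = 0.0604 mol/L

0.0604 mol/L


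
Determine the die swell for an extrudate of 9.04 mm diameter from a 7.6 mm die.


Die swell ratio = D_extrudate / D_die
= 9.04 / 7.6
= 1.189

Die swell = 1.189


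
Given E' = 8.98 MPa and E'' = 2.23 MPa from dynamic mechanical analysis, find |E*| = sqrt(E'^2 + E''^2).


|E*| = sqrt(E'^2 + E''^2)
= sqrt(8.98^2 + 2.23^2)
= sqrt(80.6404 + 4.9729)
= 9.253 MPa

9.253 MPa


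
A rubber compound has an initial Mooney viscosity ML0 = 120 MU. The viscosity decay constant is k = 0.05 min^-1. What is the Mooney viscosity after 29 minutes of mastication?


ML = ML0 * exp(-k * t)
ML = 120 * exp(-0.05 * 29)
ML = 120 * 0.2346
ML = 28.15 MU

28.15 MU


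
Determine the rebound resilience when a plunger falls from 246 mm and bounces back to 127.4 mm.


Resilience = h_rebound / h_drop * 100
= 127.4 / 246 * 100
= 51.8%

51.8%


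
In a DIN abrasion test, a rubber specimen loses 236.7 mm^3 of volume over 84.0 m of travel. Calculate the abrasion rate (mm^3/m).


Rate = volume_loss / distance
= 236.7 / 84.0
= 2.818 mm^3/m

2.818 mm^3/m


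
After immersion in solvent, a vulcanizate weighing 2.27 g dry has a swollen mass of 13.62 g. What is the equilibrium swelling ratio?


Q = W_swollen / W_dry
Q = 13.62 / 2.27
Q = 6.0

Q = 6.0


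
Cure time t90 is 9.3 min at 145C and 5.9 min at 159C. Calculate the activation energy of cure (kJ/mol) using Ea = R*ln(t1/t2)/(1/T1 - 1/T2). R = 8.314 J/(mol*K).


T1 = 418.15 K, T2 = 432.15 K
1/T1 - 1/T2 = 7.7475e-05
ln(t1/t2) = ln(9.3/5.9) = 0.4551
Ea = 8.314 * 0.4551 / 7.7475e-05 = 48833.6539 J/mol
Ea = 48.83 kJ/mol

48.83 kJ/mol


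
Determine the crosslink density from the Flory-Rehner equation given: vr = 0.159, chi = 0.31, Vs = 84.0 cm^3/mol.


ln(1 - vr) = ln(1 - 0.159) = -0.1732
Numerator = -((-0.1732) + 0.159 + 0.31 * 0.159^2) = 0.0063
Denominator = 84.0 * (0.159^(1/3) - 0.159/2) = 38.8290
nu = 0.0063 / 38.8290 = 1.6293e-04 mol/cm^3

1.6293e-04 mol/cm^3


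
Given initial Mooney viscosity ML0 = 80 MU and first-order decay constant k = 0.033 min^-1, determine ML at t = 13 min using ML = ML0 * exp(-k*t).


ML = ML0 * exp(-k * t)
ML = 80 * exp(-0.033 * 13)
ML = 80 * 0.6512
ML = 52.09 MU

52.09 MU


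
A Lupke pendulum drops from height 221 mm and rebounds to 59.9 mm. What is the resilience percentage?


Resilience = h_rebound / h_drop * 100
= 59.9 / 221 * 100
= 27.1%

27.1%


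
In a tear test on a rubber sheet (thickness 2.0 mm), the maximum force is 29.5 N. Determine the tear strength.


Tear strength = force / thickness
= 29.5 / 2.0
= 14.75 N/mm

14.75 N/mm


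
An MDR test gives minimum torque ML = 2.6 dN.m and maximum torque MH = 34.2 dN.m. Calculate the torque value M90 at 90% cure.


M90 = ML + 0.9 * (MH - ML)
M90 = 2.6 + 0.9 * (34.2 - 2.6)
M90 = 2.6 + 0.9 * 31.6
M90 = 31.04 dN.m

31.04 dN.m


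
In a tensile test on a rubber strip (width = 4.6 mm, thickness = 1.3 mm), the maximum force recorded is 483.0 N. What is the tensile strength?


Area = width * thickness = 4.6 * 1.3 = 5.98 mm^2
TS = force / area = 483.0 / 5.98 = 80.77 MPa

80.77 MPa


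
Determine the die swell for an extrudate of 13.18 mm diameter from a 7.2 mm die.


Die swell ratio = D_extrudate / D_die
= 13.18 / 7.2
= 1.831

Die swell = 1.831


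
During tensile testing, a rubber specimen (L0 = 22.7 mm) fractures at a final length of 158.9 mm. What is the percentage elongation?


Elongation = (Lf - L0) / L0 * 100
= (158.9 - 22.7) / 22.7 * 100
= 136.2 / 22.7 * 100
= 600.0%

600.0%


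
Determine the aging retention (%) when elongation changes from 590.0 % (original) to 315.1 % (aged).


Retention = aged / original * 100
= 315.1 / 590.0 * 100
= 53.4%

53.4%


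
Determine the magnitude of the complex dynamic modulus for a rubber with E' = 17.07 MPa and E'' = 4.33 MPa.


|E*| = sqrt(E'^2 + E''^2)
= sqrt(17.07^2 + 4.33^2)
= sqrt(291.3849 + 18.7489)
= 17.611 MPa

17.611 MPa


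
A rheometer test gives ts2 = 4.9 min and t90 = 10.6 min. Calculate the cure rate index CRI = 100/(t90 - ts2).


CRI = 100 / (t90 - ts2)
= 100 / (10.6 - 4.9)
= 100 / 5.7
= 17.54 min^-1

17.54 min^-1


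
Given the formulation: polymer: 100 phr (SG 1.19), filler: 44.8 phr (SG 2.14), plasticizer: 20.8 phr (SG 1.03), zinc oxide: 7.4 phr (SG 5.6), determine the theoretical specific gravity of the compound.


Sum of weights = 173.0
Volume contributions:
  polymer: 100/1.19 = 84.0336
  filler: 44.8/2.14 = 20.9346
  plasticizer: 20.8/1.03 = 20.1942
  zinc oxide: 7.4/5.6 = 1.3214
Sum of volumes = 126.4838
SG = 173.0 / 126.4838 = 1.368

SG = 1.368


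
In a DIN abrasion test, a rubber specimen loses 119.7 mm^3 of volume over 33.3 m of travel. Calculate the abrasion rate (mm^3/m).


Rate = volume_loss / distance
= 119.7 / 33.3
= 3.595 mm^3/m

3.595 mm^3/m


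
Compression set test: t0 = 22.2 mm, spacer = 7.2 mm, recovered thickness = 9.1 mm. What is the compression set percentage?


CS = (t0 - recovered) / (t0 - ts) * 100
= (22.2 - 9.1) / (22.2 - 7.2) * 100
= 13.1 / 15.0 * 100
= 87.3%

87.3%


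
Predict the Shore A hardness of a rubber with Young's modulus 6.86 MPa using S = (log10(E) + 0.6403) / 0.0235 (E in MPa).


log10(E) = 0.0235*S - 0.6403  =>  S = (log10(E) + 0.6403) / 0.0235
log10(6.86) = 0.836324
S = (0.836324 + 0.6403) / 0.0235 = 1.476624 / 0.0235
S = 62.8

Shore A = 62.8


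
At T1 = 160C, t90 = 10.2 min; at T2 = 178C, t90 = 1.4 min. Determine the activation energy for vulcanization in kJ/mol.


T1 = 433.15 K, T2 = 451.15 K
1/T1 - 1/T2 = 9.2111e-05
ln(t1/t2) = ln(10.2/1.4) = 1.9859
Ea = 8.314 * 1.9859 / 9.2111e-05 = 179249.3368 J/mol
Ea = 179.25 kJ/mol

179.25 kJ/mol


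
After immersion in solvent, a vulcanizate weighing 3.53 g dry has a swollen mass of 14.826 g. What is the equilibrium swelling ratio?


Q = W_swollen / W_dry
Q = 14.826 / 3.53
Q = 4.2

Q = 4.2


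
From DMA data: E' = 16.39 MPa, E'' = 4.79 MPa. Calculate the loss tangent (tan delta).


tan delta = E'' / E'
= 4.79 / 16.39
= 0.2923

tan delta = 0.2923


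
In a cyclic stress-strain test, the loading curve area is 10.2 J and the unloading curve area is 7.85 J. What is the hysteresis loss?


Hysteresis loss = loading - unloading
= 10.2 - 7.85
= 2.35 J

2.35 J


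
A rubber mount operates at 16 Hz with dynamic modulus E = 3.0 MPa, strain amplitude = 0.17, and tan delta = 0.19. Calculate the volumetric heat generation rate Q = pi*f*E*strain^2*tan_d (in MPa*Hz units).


Q = pi * f * E * strain^2 * tan_d
= pi * 16 * 3.0 * 0.17^2 * 0.19
= pi * 16 * 3.0 * 0.0289 * 0.19
= 0.8280

Q = 0.8280


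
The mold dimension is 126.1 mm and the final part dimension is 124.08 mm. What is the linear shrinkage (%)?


Shrinkage = (mold - part) / mold * 100
= (126.1 - 124.08) / 126.1 * 100
= 2.02 / 126.1 * 100
= 1.6%

1.6%


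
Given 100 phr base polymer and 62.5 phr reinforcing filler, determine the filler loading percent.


Filler % = filler / (rubber + filler) * 100
= 62.5 / (100 + 62.5) * 100
= 62.5 / 162.5 * 100
= 38.46%

38.46%


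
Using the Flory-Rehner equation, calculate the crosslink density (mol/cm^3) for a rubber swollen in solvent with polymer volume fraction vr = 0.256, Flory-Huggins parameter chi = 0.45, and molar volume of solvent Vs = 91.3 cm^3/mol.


ln(1 - vr) = ln(1 - 0.256) = -0.2957
Numerator = -((-0.2957) + 0.256 + 0.45 * 0.256^2) = 0.0102
Denominator = 91.3 * (0.256^(1/3) - 0.256/2) = 46.2855
nu = 0.0102 / 46.2855 = 2.2087e-04 mol/cm^3

2.2087e-04 mol/cm^3


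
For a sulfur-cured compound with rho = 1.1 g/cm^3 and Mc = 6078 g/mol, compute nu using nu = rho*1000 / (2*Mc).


nu = rho * 1000 / (2 * Mc)
nu = 1.1 * 1000 / (2 * 6078)
nu = 1100.0 / 12156
nu = 0.0905 mol/L

0.0905 mol/L


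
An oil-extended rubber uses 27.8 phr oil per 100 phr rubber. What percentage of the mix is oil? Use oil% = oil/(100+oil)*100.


Oil % = oil / (100 + oil) * 100
= 27.8 / (100 + 27.8) * 100
= 27.8 / 127.8 * 100
= 21.75%

21.75%


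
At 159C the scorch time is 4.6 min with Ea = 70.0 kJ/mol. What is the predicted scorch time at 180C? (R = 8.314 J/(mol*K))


Convert temperatures: T1 = 159 + 273.15 = 432.15 K, T2 = 180 + 273.15 = 453.15 K
ts2_new = 4.6 * exp(70000 / 8.314 * (1/453.15 - 1/432.15))
1/T2 - 1/T1 = -1.0724e-04
ts2_new = 1.86 min

1.86 min


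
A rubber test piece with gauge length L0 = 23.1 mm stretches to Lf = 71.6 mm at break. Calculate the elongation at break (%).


Elongation = (Lf - L0) / L0 * 100
= (71.6 - 23.1) / 23.1 * 100
= 48.5 / 23.1 * 100
= 210.0%

210.0%


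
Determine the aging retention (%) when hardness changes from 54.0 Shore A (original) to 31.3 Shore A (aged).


Retention = aged / original * 100
= 31.3 / 54.0 * 100
= 58.0%

58.0%


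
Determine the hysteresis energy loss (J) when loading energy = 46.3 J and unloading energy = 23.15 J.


Hysteresis loss = loading - unloading
= 46.3 - 23.15
= 23.15 J

23.15 J


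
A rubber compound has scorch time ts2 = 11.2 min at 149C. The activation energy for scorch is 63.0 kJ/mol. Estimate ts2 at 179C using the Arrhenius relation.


Convert temperatures: T1 = 149 + 273.15 = 422.15 K, T2 = 179 + 273.15 = 452.15 K
ts2_new = 11.2 * exp(63000 / 8.314 * (1/452.15 - 1/422.15))
1/T2 - 1/T1 = -1.5717e-04
ts2_new = 3.4 min

3.4 min


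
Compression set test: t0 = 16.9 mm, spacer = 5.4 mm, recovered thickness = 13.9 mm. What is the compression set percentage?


CS = (t0 - recovered) / (t0 - ts) * 100
= (16.9 - 13.9) / (16.9 - 5.4) * 100
= 3.0 / 11.5 * 100
= 26.1%

26.1%


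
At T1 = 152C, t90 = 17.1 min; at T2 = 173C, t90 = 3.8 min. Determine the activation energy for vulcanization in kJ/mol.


T1 = 425.15 K, T2 = 446.15 K
1/T1 - 1/T2 = 1.1071e-04
ln(t1/t2) = ln(17.1/3.8) = 1.5041
Ea = 8.314 * 1.5041 / 1.1071e-04 = 112949.4163 J/mol
Ea = 112.95 kJ/mol

112.95 kJ/mol


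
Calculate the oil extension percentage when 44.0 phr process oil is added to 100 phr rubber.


Oil % = oil / (100 + oil) * 100
= 44.0 / (100 + 44.0) * 100
= 44.0 / 144.0 * 100
= 30.56%

30.56%


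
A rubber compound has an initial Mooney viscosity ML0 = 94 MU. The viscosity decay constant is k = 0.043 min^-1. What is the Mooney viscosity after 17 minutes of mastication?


ML = ML0 * exp(-k * t)
ML = 94 * exp(-0.043 * 17)
ML = 94 * 0.4814
ML = 45.25 MU

45.25 MU


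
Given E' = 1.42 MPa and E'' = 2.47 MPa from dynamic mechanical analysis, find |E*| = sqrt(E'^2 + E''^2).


|E*| = sqrt(E'^2 + E''^2)
= sqrt(1.42^2 + 2.47^2)
= sqrt(2.0164 + 6.1009)
= 2.849 MPa

2.849 MPa


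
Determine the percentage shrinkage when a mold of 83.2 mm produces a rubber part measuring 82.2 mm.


Shrinkage = (mold - part) / mold * 100
= (83.2 - 82.2) / 83.2 * 100
= 1.0 / 83.2 * 100
= 1.2%

1.2%


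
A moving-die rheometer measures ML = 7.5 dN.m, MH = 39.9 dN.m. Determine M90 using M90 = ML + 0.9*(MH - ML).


M90 = ML + 0.9 * (MH - ML)
M90 = 7.5 + 0.9 * (39.9 - 7.5)
M90 = 7.5 + 0.9 * 32.4
M90 = 36.66 dN.m

36.66 dN.m


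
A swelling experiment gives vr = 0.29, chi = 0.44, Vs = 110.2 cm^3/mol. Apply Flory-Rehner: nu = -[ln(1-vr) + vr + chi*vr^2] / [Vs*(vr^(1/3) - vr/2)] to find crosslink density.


ln(1 - vr) = ln(1 - 0.29) = -0.3425
Numerator = -((-0.3425) + 0.29 + 0.44 * 0.29^2) = 0.0155
Denominator = 110.2 * (0.29^(1/3) - 0.29/2) = 56.9635
nu = 0.0155 / 56.9635 = 2.7186e-04 mol/cm^3

2.7186e-04 mol/cm^3


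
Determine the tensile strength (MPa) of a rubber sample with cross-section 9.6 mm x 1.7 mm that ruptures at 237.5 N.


Area = width * thickness = 9.6 * 1.7 = 16.32 mm^2
TS = force / area = 237.5 / 16.32 = 14.55 MPa

14.55 MPa


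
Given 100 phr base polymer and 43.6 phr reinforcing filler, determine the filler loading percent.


Filler % = filler / (rubber + filler) * 100
= 43.6 / (100 + 43.6) * 100
= 43.6 / 143.6 * 100
= 30.36%

30.36%


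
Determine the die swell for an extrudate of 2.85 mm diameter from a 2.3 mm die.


Die swell ratio = D_extrudate / D_die
= 2.85 / 2.3
= 1.239

Die swell = 1.239


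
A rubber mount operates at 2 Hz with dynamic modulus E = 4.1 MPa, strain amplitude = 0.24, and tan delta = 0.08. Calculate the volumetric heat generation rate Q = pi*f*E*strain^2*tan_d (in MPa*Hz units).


Q = pi * f * E * strain^2 * tan_d
= pi * 2 * 4.1 * 0.24^2 * 0.08
= pi * 2 * 4.1 * 0.0576 * 0.08
= 0.1187

Q = 0.1187


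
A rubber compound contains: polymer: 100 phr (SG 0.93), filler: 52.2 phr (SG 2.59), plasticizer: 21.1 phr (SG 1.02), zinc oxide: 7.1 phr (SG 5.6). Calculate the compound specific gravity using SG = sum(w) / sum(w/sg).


Sum of weights = 180.4
Volume contributions:
  polymer: 100/0.93 = 107.5269
  filler: 52.2/2.59 = 20.1544
  plasticizer: 21.1/1.02 = 20.6863
  zinc oxide: 7.1/5.6 = 1.2679
Sum of volumes = 149.6355
SG = 180.4 / 149.6355 = 1.206

SG = 1.206


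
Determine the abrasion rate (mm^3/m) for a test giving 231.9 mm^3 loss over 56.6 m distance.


Rate = volume_loss / distance
= 231.9 / 56.6
= 4.097 mm^3/m

4.097 mm^3/m


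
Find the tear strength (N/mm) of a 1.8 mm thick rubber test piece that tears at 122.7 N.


Tear strength = force / thickness
= 122.7 / 1.8
= 68.17 N/mm

68.17 N/mm


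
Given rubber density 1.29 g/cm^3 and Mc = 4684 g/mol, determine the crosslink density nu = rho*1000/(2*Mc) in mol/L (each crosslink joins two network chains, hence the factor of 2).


nu = rho * 1000 / (2 * Mc)
nu = 1.29 * 1000 / (2 * 4684)
nu = 1290.0 / 9368
nu = 0.1377 mol/L

0.1377 mol/L


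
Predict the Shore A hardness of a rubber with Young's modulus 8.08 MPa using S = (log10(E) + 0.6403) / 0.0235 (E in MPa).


log10(E) = 0.0235*S - 0.6403  =>  S = (log10(E) + 0.6403) / 0.0235
log10(8.08) = 0.907411
S = (0.907411 + 0.6403) / 0.0235 = 1.547711 / 0.0235
S = 65.9

Shore A = 65.9


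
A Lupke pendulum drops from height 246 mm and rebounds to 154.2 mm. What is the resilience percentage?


Resilience = h_rebound / h_drop * 100
= 154.2 / 246 * 100
= 62.7%

62.7%


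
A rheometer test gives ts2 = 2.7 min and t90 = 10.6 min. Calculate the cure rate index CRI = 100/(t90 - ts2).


CRI = 100 / (t90 - ts2)
= 100 / (10.6 - 2.7)
= 100 / 7.9
= 12.66 min^-1

12.66 min^-1


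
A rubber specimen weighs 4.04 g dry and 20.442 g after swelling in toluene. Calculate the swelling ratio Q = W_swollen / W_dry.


Q = W_swollen / W_dry
Q = 20.442 / 4.04
Q = 5.06

Q = 5.06


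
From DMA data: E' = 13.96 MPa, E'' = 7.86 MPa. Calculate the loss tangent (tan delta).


tan delta = E'' / E'
= 7.86 / 13.96
= 0.563

tan delta = 0.563


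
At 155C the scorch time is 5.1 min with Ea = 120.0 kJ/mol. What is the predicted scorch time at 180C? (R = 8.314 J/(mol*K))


Convert temperatures: T1 = 155 + 273.15 = 428.15 K, T2 = 180 + 273.15 = 453.15 K
ts2_new = 5.1 * exp(120000 / 8.314 * (1/453.15 - 1/428.15))
1/T2 - 1/T1 = -1.2886e-04
ts2_new = 0.79 min

0.79 min


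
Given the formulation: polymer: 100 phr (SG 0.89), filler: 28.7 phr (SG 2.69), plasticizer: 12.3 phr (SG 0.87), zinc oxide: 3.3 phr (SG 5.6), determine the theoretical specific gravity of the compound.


Sum of weights = 144.3
Volume contributions:
  polymer: 100/0.89 = 112.3596
  filler: 28.7/2.69 = 10.6691
  plasticizer: 12.3/0.87 = 14.1379
  zinc oxide: 3.3/5.6 = 0.5893
Sum of volumes = 137.7559
SG = 144.3 / 137.7559 = 1.048

SG = 1.048


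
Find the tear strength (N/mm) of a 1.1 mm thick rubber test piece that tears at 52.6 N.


Tear strength = force / thickness
= 52.6 / 1.1
= 47.82 N/mm

47.82 N/mm


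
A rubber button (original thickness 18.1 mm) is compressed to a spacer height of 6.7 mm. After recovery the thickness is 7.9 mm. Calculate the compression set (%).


CS = (t0 - recovered) / (t0 - ts) * 100
= (18.1 - 7.9) / (18.1 - 6.7) * 100
= 10.2 / 11.4 * 100
= 89.5%

89.5%


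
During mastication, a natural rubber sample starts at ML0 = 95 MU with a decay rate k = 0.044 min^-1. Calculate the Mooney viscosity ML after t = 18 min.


ML = ML0 * exp(-k * t)
ML = 95 * exp(-0.044 * 18)
ML = 95 * 0.4529
ML = 43.03 MU

43.03 MU


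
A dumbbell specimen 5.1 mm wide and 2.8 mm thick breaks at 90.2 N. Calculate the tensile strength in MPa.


Area = width * thickness = 5.1 * 2.8 = 14.28 mm^2
TS = force / area = 90.2 / 14.28 = 6.32 MPa

6.32 MPa


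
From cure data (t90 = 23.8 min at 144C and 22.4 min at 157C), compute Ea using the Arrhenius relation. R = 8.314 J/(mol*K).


T1 = 417.15 K, T2 = 430.15 K
1/T1 - 1/T2 = 7.2449e-05
ln(t1/t2) = ln(23.8/22.4) = 0.0606
Ea = 8.314 * 0.0606 / 7.2449e-05 = 6957.0942 J/mol
Ea = 6.96 kJ/mol

6.96 kJ/mol


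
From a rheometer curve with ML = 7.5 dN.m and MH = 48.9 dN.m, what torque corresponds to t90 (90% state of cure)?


M90 = ML + 0.9 * (MH - ML)
M90 = 7.5 + 0.9 * (48.9 - 7.5)
M90 = 7.5 + 0.9 * 41.4
M90 = 44.76 dN.m

44.76 dN.m


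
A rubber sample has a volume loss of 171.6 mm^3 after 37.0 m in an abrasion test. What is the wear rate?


Rate = volume_loss / distance
= 171.6 / 37.0
= 4.638 mm^3/m

4.638 mm^3/m


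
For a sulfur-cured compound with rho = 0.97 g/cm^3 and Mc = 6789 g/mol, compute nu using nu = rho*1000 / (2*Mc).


nu = rho * 1000 / (2 * Mc)
nu = 0.97 * 1000 / (2 * 6789)
nu = 970.0 / 13578
nu = 0.0714 mol/L

0.0714 mol/L


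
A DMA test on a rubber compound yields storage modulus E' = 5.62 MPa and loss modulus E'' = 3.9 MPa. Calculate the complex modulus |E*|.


|E*| = sqrt(E'^2 + E''^2)
= sqrt(5.62^2 + 3.9^2)
= sqrt(31.5844 + 15.2100)
= 6.841 MPa

6.841 MPa


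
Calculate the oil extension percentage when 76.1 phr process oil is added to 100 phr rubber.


Oil % = oil / (100 + oil) * 100
= 76.1 / (100 + 76.1) * 100
= 76.1 / 176.1 * 100
= 43.21%

43.21%


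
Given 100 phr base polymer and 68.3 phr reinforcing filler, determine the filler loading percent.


Filler % = filler / (rubber + filler) * 100
= 68.3 / (100 + 68.3) * 100
= 68.3 / 168.3 * 100
= 40.58%

40.58%


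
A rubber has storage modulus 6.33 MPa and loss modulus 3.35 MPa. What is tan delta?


tan delta = E'' / E'
= 3.35 / 6.33
= 0.5292

tan delta = 0.5292


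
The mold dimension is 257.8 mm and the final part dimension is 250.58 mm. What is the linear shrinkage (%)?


Shrinkage = (mold - part) / mold * 100
= (257.8 - 250.58) / 257.8 * 100
= 7.22 / 257.8 * 100
= 2.8%

2.8%


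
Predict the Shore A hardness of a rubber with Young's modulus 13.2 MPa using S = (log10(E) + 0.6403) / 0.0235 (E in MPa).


log10(E) = 0.0235*S - 0.6403  =>  S = (log10(E) + 0.6403) / 0.0235
log10(13.2) = 1.120574
S = (1.120574 + 0.6403) / 0.0235 = 1.760874 / 0.0235
S = 74.9

Shore A = 74.9


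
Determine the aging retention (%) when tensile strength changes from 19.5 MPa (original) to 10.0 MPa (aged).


Retention = aged / original * 100
= 10.0 / 19.5 * 100
= 51.3%

51.3%


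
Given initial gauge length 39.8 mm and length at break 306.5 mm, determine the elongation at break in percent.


Elongation = (Lf - L0) / L0 * 100
= (306.5 - 39.8) / 39.8 * 100
= 266.7 / 39.8 * 100
= 670.1%

670.1%


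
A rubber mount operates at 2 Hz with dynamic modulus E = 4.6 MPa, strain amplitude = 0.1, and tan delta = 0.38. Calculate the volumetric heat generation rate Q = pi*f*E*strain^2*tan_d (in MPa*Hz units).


Q = pi * f * E * strain^2 * tan_d
= pi * 2 * 4.6 * 0.1^2 * 0.38
= pi * 2 * 4.6 * 0.0100 * 0.38
= 0.1098

Q = 0.1098


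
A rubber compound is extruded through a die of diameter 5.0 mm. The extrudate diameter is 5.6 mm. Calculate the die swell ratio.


Die swell ratio = D_extrudate / D_die
= 5.6 / 5.0
= 1.12

Die swell = 1.12


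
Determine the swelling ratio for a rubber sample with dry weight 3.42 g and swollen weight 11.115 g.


Q = W_swollen / W_dry
Q = 11.115 / 3.42
Q = 3.25

Q = 3.25


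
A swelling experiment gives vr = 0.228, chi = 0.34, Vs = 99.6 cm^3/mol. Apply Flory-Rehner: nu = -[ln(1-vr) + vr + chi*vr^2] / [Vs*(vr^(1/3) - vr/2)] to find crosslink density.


ln(1 - vr) = ln(1 - 0.228) = -0.2588
Numerator = -((-0.2588) + 0.228 + 0.34 * 0.228^2) = 0.0131
Denominator = 99.6 * (0.228^(1/3) - 0.228/2) = 49.4924
nu = 0.0131 / 49.4924 = 2.6461e-04 mol/cm^3

2.6461e-04 mol/cm^3


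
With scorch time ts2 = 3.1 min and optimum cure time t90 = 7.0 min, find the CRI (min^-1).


CRI = 100 / (t90 - ts2)
= 100 / (7.0 - 3.1)
= 100 / 3.9
= 25.64 min^-1

25.64 min^-1


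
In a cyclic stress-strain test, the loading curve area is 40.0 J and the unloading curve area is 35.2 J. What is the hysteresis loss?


Hysteresis loss = loading - unloading
= 40.0 - 35.2
= 4.8 J

4.8 J


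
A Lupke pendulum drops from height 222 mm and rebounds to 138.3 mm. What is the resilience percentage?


Resilience = h_rebound / h_drop * 100
= 138.3 / 222 * 100
= 62.3%

62.3%


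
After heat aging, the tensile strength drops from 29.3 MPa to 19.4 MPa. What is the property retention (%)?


Retention = aged / original * 100
= 19.4 / 29.3 * 100
= 66.2%

66.2%


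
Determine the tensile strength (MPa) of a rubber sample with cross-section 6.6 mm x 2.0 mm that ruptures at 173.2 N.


Area = width * thickness = 6.6 * 2.0 = 13.2 mm^2
TS = force / area = 173.2 / 13.2 = 13.12 MPa

13.12 MPa


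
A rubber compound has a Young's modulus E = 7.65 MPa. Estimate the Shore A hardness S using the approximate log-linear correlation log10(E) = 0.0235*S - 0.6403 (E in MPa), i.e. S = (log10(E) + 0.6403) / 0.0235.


log10(E) = 0.0235*S - 0.6403  =>  S = (log10(E) + 0.6403) / 0.0235
log10(7.65) = 0.883661
S = (0.883661 + 0.6403) / 0.0235 = 1.523961 / 0.0235
S = 64.8

Shore A = 64.8


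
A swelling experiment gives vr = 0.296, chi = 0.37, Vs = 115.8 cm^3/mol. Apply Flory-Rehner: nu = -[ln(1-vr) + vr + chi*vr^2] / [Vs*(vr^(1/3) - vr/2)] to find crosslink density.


ln(1 - vr) = ln(1 - 0.296) = -0.3510
Numerator = -((-0.3510) + 0.296 + 0.37 * 0.296^2) = 0.0226
Denominator = 115.8 * (0.296^(1/3) - 0.296/2) = 60.0359
nu = 0.0226 / 60.0359 = 3.7576e-04 mol/cm^3

3.7576e-04 mol/cm^3


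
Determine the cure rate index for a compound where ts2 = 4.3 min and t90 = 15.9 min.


CRI = 100 / (t90 - ts2)
= 100 / (15.9 - 4.3)
= 100 / 11.6
= 8.62 min^-1

8.62 min^-1


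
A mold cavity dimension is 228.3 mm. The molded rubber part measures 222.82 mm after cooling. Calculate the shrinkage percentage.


Shrinkage = (mold - part) / mold * 100
= (228.3 - 222.82) / 228.3 * 100
= 5.48 / 228.3 * 100
= 2.4%

2.4%


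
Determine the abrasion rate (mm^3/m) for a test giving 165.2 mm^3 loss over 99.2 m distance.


Rate = volume_loss / distance
= 165.2 / 99.2
= 1.665 mm^3/m

1.665 mm^3/m


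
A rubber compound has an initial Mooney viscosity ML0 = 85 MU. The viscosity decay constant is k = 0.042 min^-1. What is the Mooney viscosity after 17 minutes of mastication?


ML = ML0 * exp(-k * t)
ML = 85 * exp(-0.042 * 17)
ML = 85 * 0.4897
ML = 41.62 MU

41.62 MU


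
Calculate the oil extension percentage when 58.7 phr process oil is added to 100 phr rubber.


Oil % = oil / (100 + oil) * 100
= 58.7 / (100 + 58.7) * 100
= 58.7 / 158.7 * 100
= 36.99%

36.99%


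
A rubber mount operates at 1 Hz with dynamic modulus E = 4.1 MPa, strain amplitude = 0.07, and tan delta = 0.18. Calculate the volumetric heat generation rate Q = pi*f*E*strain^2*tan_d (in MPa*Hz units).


Q = pi * f * E * strain^2 * tan_d
= pi * 1 * 4.1 * 0.07^2 * 0.18
= pi * 1 * 4.1 * 0.0049 * 0.18
= 0.0114

Q = 0.0114


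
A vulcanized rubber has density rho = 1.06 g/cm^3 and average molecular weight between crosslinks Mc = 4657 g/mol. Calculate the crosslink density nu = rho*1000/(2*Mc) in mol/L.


nu = rho * 1000 / (2 * Mc)
nu = 1.06 * 1000 / (2 * 4657)
nu = 1060.0 / 9314
nu = 0.1138 mol/L

0.1138 mol/L


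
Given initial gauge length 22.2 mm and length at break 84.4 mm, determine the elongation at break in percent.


Elongation = (Lf - L0) / L0 * 100
= (84.4 - 22.2) / 22.2 * 100
= 62.2 / 22.2 * 100
= 280.2%

280.2%


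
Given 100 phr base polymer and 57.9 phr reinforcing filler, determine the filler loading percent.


Filler % = filler / (rubber + filler) * 100
= 57.9 / (100 + 57.9) * 100
= 57.9 / 157.9 * 100
= 36.67%

36.67%


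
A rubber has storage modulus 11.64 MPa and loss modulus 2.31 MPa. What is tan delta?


tan delta = E'' / E'
= 2.31 / 11.64
= 0.1985

tan delta = 0.1985


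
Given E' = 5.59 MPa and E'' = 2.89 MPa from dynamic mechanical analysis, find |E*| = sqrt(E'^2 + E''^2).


|E*| = sqrt(E'^2 + E''^2)
= sqrt(5.59^2 + 2.89^2)
= sqrt(31.2481 + 8.3521)
= 6.293 MPa

6.293 MPa


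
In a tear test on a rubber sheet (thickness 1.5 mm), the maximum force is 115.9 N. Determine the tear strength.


Tear strength = force / thickness
= 115.9 / 1.5
= 77.27 N/mm

77.27 N/mm


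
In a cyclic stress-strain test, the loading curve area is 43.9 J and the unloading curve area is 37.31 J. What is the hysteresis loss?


Hysteresis loss = loading - unloading
= 43.9 - 37.31
= 6.59 J

6.59 J


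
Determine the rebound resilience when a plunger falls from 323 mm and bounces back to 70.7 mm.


Resilience = h_rebound / h_drop * 100
= 70.7 / 323 * 100
= 21.9%

21.9%


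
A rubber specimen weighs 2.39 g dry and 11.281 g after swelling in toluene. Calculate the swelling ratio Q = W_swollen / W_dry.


Q = W_swollen / W_dry
Q = 11.281 / 2.39
Q = 4.72

Q = 4.72


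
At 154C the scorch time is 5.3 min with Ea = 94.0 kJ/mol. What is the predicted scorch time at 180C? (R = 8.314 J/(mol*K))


Convert temperatures: T1 = 154 + 273.15 = 427.15 K, T2 = 180 + 273.15 = 453.15 K
ts2_new = 5.3 * exp(94000 / 8.314 * (1/453.15 - 1/427.15))
1/T2 - 1/T1 = -1.3432e-04
ts2_new = 1.16 min

1.16 min


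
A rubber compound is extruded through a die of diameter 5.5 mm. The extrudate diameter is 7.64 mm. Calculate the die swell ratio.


Die swell ratio = D_extrudate / D_die
= 7.64 / 5.5
= 1.389

Die swell = 1.389


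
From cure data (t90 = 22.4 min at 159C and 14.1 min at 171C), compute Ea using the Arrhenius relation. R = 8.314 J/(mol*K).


T1 = 432.15 K, T2 = 444.15 K
1/T1 - 1/T2 = 6.2520e-05
ln(t1/t2) = ln(22.4/14.1) = 0.4629
Ea = 8.314 * 0.4629 / 6.2520e-05 = 61555.5414 J/mol
Ea = 61.56 kJ/mol

61.56 kJ/mol


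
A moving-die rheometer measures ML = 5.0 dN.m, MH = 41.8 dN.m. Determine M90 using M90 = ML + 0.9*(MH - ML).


M90 = ML + 0.9 * (MH - ML)
M90 = 5.0 + 0.9 * (41.8 - 5.0)
M90 = 5.0 + 0.9 * 36.8
M90 = 38.12 dN.m

38.12 dN.m


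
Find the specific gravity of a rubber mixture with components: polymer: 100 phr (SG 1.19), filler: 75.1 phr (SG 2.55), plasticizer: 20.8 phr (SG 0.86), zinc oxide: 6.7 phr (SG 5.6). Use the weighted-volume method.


Sum of weights = 202.6
Volume contributions:
  polymer: 100/1.19 = 84.0336
  filler: 75.1/2.55 = 29.4510
  plasticizer: 20.8/0.86 = 24.1860
  zinc oxide: 6.7/5.6 = 1.1964
Sum of volumes = 138.8671
SG = 202.6 / 138.8671 = 1.459

SG = 1.459


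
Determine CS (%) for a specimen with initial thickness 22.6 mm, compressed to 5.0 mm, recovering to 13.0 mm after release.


CS = (t0 - recovered) / (t0 - ts) * 100
= (22.6 - 13.0) / (22.6 - 5.0) * 100
= 9.6 / 17.6 * 100
= 54.5%

54.5%


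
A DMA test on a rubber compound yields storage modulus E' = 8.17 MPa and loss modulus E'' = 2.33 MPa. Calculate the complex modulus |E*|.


|E*| = sqrt(E'^2 + E''^2)
= sqrt(8.17^2 + 2.33^2)
= sqrt(66.7489 + 5.4289)
= 8.496 MPa

8.496 MPa


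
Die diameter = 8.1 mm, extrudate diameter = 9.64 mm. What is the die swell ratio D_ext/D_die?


Die swell ratio = D_extrudate / D_die
= 9.64 / 8.1
= 1.19

Die swell = 1.19


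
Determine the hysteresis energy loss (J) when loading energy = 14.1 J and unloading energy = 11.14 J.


Hysteresis loss = loading - unloading
= 14.1 - 11.14
= 2.96 J

2.96 J


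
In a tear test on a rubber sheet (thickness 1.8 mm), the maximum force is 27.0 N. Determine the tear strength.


Tear strength = force / thickness
= 27.0 / 1.8
= 15.0 N/mm

15.0 N/mm


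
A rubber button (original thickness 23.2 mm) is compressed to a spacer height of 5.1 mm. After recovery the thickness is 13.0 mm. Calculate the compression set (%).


CS = (t0 - recovered) / (t0 - ts) * 100
= (23.2 - 13.0) / (23.2 - 5.1) * 100
= 10.2 / 18.1 * 100
= 56.4%

56.4%


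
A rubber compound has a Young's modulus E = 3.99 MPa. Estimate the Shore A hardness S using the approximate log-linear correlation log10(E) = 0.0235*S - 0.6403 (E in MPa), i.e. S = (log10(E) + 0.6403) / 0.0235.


log10(E) = 0.0235*S - 0.6403  =>  S = (log10(E) + 0.6403) / 0.0235
log10(3.99) = 0.600973
S = (0.600973 + 0.6403) / 0.0235 = 1.241273 / 0.0235
S = 52.8

Shore A = 52.8


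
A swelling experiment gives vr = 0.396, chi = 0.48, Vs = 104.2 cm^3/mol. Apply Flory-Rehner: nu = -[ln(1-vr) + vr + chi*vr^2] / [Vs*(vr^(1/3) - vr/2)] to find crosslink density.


ln(1 - vr) = ln(1 - 0.396) = -0.5042
Numerator = -((-0.5042) + 0.396 + 0.48 * 0.396^2) = 0.0329
Denominator = 104.2 * (0.396^(1/3) - 0.396/2) = 55.8868
nu = 0.0329 / 55.8868 = 5.8886e-04 mol/cm^3

5.8886e-04 mol/cm^3


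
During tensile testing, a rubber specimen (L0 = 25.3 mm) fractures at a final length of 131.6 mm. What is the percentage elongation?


Elongation = (Lf - L0) / L0 * 100
= (131.6 - 25.3) / 25.3 * 100
= 106.3 / 25.3 * 100
= 420.2%

420.2%


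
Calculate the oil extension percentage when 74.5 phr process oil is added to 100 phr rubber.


Oil % = oil / (100 + oil) * 100
= 74.5 / (100 + 74.5) * 100
= 74.5 / 174.5 * 100
= 42.69%

42.69%


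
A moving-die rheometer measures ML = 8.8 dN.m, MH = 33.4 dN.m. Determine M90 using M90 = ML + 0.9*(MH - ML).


M90 = ML + 0.9 * (MH - ML)
M90 = 8.8 + 0.9 * (33.4 - 8.8)
M90 = 8.8 + 0.9 * 24.6
M90 = 30.94 dN.m

30.94 dN.m


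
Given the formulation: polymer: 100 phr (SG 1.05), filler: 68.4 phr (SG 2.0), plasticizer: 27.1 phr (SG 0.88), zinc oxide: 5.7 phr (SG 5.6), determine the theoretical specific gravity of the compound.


Sum of weights = 201.2
Volume contributions:
  polymer: 100/1.05 = 95.2381
  filler: 68.4/2.0 = 34.2000
  plasticizer: 27.1/0.88 = 30.7955
  zinc oxide: 5.7/5.6 = 1.0179
Sum of volumes = 161.2514
SG = 201.2 / 161.2514 = 1.248

SG = 1.248


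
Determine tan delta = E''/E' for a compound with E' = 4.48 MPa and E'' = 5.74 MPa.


tan delta = E'' / E'
= 5.74 / 4.48
= 1.2812

tan delta = 1.2812


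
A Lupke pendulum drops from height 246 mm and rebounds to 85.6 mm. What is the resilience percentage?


Resilience = h_rebound / h_drop * 100
= 85.6 / 246 * 100
= 34.8%

34.8%


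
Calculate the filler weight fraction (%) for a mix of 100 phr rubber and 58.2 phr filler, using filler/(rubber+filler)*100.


Filler % = filler / (rubber + filler) * 100
= 58.2 / (100 + 58.2) * 100
= 58.2 / 158.2 * 100
= 36.79%

36.79%


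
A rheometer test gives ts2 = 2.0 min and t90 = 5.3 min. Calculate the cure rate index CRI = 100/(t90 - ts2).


CRI = 100 / (t90 - ts2)
= 100 / (5.3 - 2.0)
= 100 / 3.3
= 30.3 min^-1

30.3 min^-1


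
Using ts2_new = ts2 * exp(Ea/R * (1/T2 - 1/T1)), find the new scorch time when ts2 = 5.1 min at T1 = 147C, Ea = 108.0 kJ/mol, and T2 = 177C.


Convert temperatures: T1 = 147 + 273.15 = 420.15 K, T2 = 177 + 273.15 = 450.15 K
ts2_new = 5.1 * exp(108000 / 8.314 * (1/450.15 - 1/420.15))
1/T2 - 1/T1 = -1.5862e-04
ts2_new = 0.65 min

0.65 min


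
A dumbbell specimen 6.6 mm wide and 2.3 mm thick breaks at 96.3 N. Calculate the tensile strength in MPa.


Area = width * thickness = 6.6 * 2.3 = 15.18 mm^2
TS = force / area = 96.3 / 15.18 = 6.34 MPa

6.34 MPa
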